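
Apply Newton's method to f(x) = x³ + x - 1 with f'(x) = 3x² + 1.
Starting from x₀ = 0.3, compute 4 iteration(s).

f(x) = x³ + x - 1
f'(x) = 3x² + 1
x₀ = 0.3

Newton-Raphson formula: x_{n+1} = x_n - f(x_n)/f'(x_n)

Iteration 1:
  f(0.300000) = -0.673000
  f'(0.300000) = 1.270000
  x_1 = 0.300000 - (-0.673000)/1.270000 = 0.829921
Iteration 2:
  f(0.829921) = 0.401546
  f'(0.829921) = 3.066308
  x_2 = 0.829921 - 0.401546/3.066308 = 0.698967
Iteration 3:
  f(0.698967) = 0.040451
  f'(0.698967) = 2.465665
  x_3 = 0.698967 - 0.040451/2.465665 = 0.682561
Iteration 4:
  f(0.682561) = 0.000560
  f'(0.682561) = 2.397670
  x_4 = 0.682561 - 0.000560/2.397670 = 0.682328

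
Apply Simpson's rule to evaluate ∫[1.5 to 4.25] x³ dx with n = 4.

f(x) = x³
a = 1.5, b = 4.25, n = 4
h = (b - a)/n = 0.687500

Simpson's rule: (h/3)[f(x₀) + 4f(x₁) + 2f(x₂) + ... + f(xₙ)]

x_0 = 1.5000, f(x_0) = 3.375000, coefficient = 1
x_1 = 2.1875, f(x_1) = 10.467529, coefficient = 4
x_2 = 2.8750, f(x_2) = 23.763672, coefficient = 2
x_3 = 3.5625, f(x_3) = 45.213135, coefficient = 4
x_4 = 4.2500, f(x_4) = 76.765625, coefficient = 1

I ≈ (0.687500/3) × 350.390625 = 80.297852
Exact value: 80.297852
Error: 0.000000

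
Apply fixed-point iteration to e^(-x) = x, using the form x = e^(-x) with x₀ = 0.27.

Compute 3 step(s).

Equation: e^(-x) = x
Fixed-point form: x = e^(-x)
x₀ = 0.27

x_1 = g(0.270000) = 0.763379
x_2 = g(0.763379) = 0.466089
x_3 = g(0.466089) = 0.627452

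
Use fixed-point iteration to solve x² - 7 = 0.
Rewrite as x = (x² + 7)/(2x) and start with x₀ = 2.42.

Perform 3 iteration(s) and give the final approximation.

Equation: x² - 7 = 0
Fixed-point form: x = (x² + 7)/(2x)
x₀ = 2.42

x_1 = g(2.420000) = 2.656281
x_2 = g(2.656281) = 2.645772
x_3 = g(2.645772) = 2.645751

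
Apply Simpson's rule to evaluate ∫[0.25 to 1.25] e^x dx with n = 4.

f(x) = e^x
a = 0.25, b = 1.25, n = 4
h = (b - a)/n = 0.250000

Simpson's rule: (h/3)[f(x₀) + 4f(x₁) + 2f(x₂) + ... + f(xₙ)]

x_0 = 0.2500, f(x_0) = 1.284025, coefficient = 1
x_1 = 0.5000, f(x_1) = 1.648721, coefficient = 4
x_2 = 0.7500, f(x_2) = 2.117000, coefficient = 2
x_3 = 1.0000, f(x_3) = 2.718282, coefficient = 4
x_4 = 1.2500, f(x_4) = 3.490343, coefficient = 1

I ≈ (0.250000/3) × 26.476381 = 2.206365
Exact value: 2.206318
Error: 0.000048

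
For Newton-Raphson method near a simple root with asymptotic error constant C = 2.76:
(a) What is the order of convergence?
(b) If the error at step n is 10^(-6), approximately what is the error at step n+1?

(a) Newton-Raphson has quadratic (order 2) convergence near simple roots.
    This means |e_{n+1}| ≈ C|e_n|².

(b) With |e_n| = 10^(-6) and C = 2.76:
    |e_{n+1}| ≈ 2.76 × (10^(-6))² = 2.76 × 10^(-12)

(a) 2 (quadratic); (b) |e_{n+1}| ≈ 2.760e-12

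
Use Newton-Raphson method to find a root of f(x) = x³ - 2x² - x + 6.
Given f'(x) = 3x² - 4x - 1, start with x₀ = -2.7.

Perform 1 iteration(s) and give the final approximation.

f(x) = x³ - 2x² - x + 6
f'(x) = 3x² - 4x - 1
x₀ = -2.7

Newton-Raphson formula: x_{n+1} = x_n - f(x_n)/f'(x_n)

Iteration 1:
  f(-2.700000) = -25.563000
  f'(-2.700000) = 31.670000
  x_1 = -2.700000 - (-25.563000)/31.670000 = -1.892832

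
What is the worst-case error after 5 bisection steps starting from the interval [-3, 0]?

Bisection error bound: |error| ≤ (b-a)/2^n
|error| ≤ (0 - (-3))/2^5 = 3/2^5
|error| ≤ 0.0937500000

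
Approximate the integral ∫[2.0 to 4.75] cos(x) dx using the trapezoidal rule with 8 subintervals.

f(x) = cos(x)
a = 2.0, b = 4.75, n = 8
h = (b - a)/n = 0.343750

Trapezoidal rule: (h/2)[f(x₀) + 2f(x₁) + 2f(x₂) + ... + f(xₙ)]

x_0 = 2.0000, f(x_0) = -0.416147, coefficient = 1
x_1 = 2.3438, f(x_1) = -0.698253, coefficient = 2
x_2 = 2.6875, f(x_2) = -0.898659, coefficient = 2
x_3 = 3.0312, f(x_3) = -0.993918, coefficient = 2
x_4 = 3.3750, f(x_4) = -0.972884, coefficient = 2
x_5 = 3.7188, f(x_5) = -0.838017, coefficient = 2
x_6 = 4.0625, f(x_6) = -0.605098, coefficient = 2
x_7 = 4.4062, f(x_7) = -0.301379, coefficient = 2
x_8 = 4.7500, f(x_8) = 0.037602, coefficient = 1

I ≈ (0.343750/2) × -10.994963 = -1.889759
Exact value: -1.908590
Error: 0.018831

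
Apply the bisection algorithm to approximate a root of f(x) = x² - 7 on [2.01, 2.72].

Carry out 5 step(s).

f(x) = x² - 7
Initial interval: [2.01, 2.72]

Iteration 1:
  c_1 = (2.010000 + 2.720000)/2 = 2.365000
  f(c_1) = f(2.365000) = -1.406775
  f(a) × f(c) ≥ 0, new interval: [2.365000, 2.720000]
Iteration 2:
  c_2 = (2.365000 + 2.720000)/2 = 2.542500
  f(c_2) = f(2.542500) = -0.535694
  f(a) × f(c) ≥ 0, new interval: [2.542500, 2.720000]
Iteration 3:
  c_3 = (2.542500 + 2.720000)/2 = 2.631250
  f(c_3) = f(2.631250) = -0.076523
  f(a) × f(c) ≥ 0, new interval: [2.631250, 2.720000]
Iteration 4:
  c_4 = (2.631250 + 2.720000)/2 = 2.675625
  f(c_4) = f(2.675625) = 0.158969
  f(a) × f(c) < 0, new interval: [2.631250, 2.675625]
Iteration 5:
  c_5 = (2.631250 + 2.675625)/2 = 2.653438
  f(c_5) = f(2.653438) = 0.040731
  f(a) × f(c) < 0, new interval: [2.631250, 2.653438]

After 5 iteration(s), the approximation is c_5 = 2.653438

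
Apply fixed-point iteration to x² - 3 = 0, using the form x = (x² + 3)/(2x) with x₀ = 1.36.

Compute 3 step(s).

Equation: x² - 3 = 0
Fixed-point form: x = (x² + 3)/(2x)
x₀ = 1.36

x_1 = g(1.360000) = 1.782941
x_2 = g(1.782941) = 1.732777
x_3 = g(1.732777) = 1.732051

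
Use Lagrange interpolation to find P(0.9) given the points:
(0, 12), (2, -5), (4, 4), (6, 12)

Lagrange interpolation formula:
P(x) = Σ yᵢ × Lᵢ(x)
where Lᵢ(x) = Π_{j≠i} (x - xⱼ)/(xᵢ - xⱼ)

L_0(0.9) = (0.9 - 2)/(0 - 2) × (0.9 - 4)/(0 - 4) × (0.9 - 6)/(0 - 6) = 0.362313
L_1(0.9) = (0.9 - 0)/(2 - 0) × (0.9 - 4)/(2 - 4) × (0.9 - 6)/(2 - 6) = 0.889312
L_2(0.9) = (0.9 - 0)/(4 - 0) × (0.9 - 2)/(4 - 2) × (0.9 - 6)/(4 - 6) = -0.315563
L_3(0.9) = (0.9 - 0)/(6 - 0) × (0.9 - 2)/(6 - 2) × (0.9 - 4)/(6 - 4) = 0.063938

P(0.9) = 12×L_0(0.9) + (-5)×L_1(0.9) + 4×L_2(0.9) + 12×L_3(0.9)
P(0.9) = -0.593812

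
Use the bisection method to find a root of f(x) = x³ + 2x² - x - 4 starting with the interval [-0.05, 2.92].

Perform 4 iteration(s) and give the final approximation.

f(x) = x³ + 2x² - x - 4
Initial interval: [-0.05, 2.92]

Iteration 1:
  c_1 = (-0.050000 + 2.920000)/2 = 1.435000
  f(c_1) = f(1.435000) = 1.638438
  f(a) × f(c) < 0, new interval: [-0.050000, 1.435000]
Iteration 2:
  c_2 = (-0.050000 + 1.435000)/2 = 0.692500
  f(c_2) = f(0.692500) = -3.401295
  f(a) × f(c) ≥ 0, new interval: [0.692500, 1.435000]
Iteration 3:
  c_3 = (0.692500 + 1.435000)/2 = 1.063750
  f(c_3) = f(1.063750) = -1.596921
  f(a) × f(c) ≥ 0, new interval: [1.063750, 1.435000]
Iteration 4:
  c_4 = (1.063750 + 1.435000)/2 = 1.249375
  f(c_4) = f(1.249375) = -0.177302
  f(a) × f(c) ≥ 0, new interval: [1.249375, 1.435000]

After 4 iteration(s), the approximation is c_4 = 1.249375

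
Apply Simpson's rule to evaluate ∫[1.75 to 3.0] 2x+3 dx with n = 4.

f(x) = 2x+3
a = 1.75, b = 3.0, n = 4
h = (b - a)/n = 0.312500

Simpson's rule: (h/3)[f(x₀) + 4f(x₁) + 2f(x₂) + ... + f(xₙ)]

x_0 = 1.7500, f(x_0) = 6.500000, coefficient = 1
x_1 = 2.0625, f(x_1) = 7.125000, coefficient = 4
x_2 = 2.3750, f(x_2) = 7.750000, coefficient = 2
x_3 = 2.6875, f(x_3) = 8.375000, coefficient = 4
x_4 = 3.0000, f(x_4) = 9.000000, coefficient = 1

I ≈ (0.312500/3) × 93.000000 = 9.687500
Exact value: 9.687500
Error: 0.000000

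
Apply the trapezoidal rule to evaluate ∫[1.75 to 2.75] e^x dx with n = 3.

f(x) = e^x
a = 1.75, b = 2.75, n = 3
h = (b - a)/n = 0.333333

Trapezoidal rule: (h/2)[f(x₀) + 2f(x₁) + 2f(x₂) + ... + f(xₙ)]

x_0 = 1.7500, f(x_0) = 5.754603, coefficient = 1
x_1 = 2.0833, f(x_1) = 8.031195, coefficient = 2
x_2 = 2.4167, f(x_2) = 11.208436, coefficient = 2
x_3 = 2.7500, f(x_3) = 15.642632, coefficient = 1

I ≈ (0.333333/2) × 59.876496 = 9.979416
Exact value: 9.888029
Error: 0.091387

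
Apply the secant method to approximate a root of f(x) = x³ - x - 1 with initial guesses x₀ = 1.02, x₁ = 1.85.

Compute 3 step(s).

f(x) = x³ - x - 1
x₀ = 1.02, x₁ = 1.85

Secant formula: x_{n+1} = x_n - f(x_n)(x_n - x_{n-1})/(f(x_n) - f(x_{n-1}))

Iteration 1:
  f(1.020000) = -0.958792
  f(1.850000) = 3.481625
  x_2 = 1.850000 - 3.481625×(1.850000 - 1.020000)/(3.481625 - (-0.958792))
       = 1.199217
Iteration 2:
  f(1.850000) = 3.481625
  f(1.199217) = -0.474598
  x_3 = 1.199217 - (-0.474598)×(1.199217 - 1.850000)/(-0.474598 - 3.481625)
       = 1.277286
Iteration 3:
  f(1.199217) = -0.474598
  f(1.277286) = -0.193444
  x_4 = 1.277286 - (-0.193444)×(1.277286 - 1.199217)/(-0.193444 - (-0.474598))
       = 1.331001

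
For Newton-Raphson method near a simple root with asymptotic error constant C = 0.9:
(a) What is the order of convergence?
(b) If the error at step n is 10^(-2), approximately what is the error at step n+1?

(a) Newton-Raphson has quadratic (order 2) convergence near simple roots.
    This means |e_{n+1}| ≈ C|e_n|².

(b) With |e_n| = 10^(-2) and C = 0.9:
    |e_{n+1}| ≈ 0.9 × (10^(-2))² = 0.9 × 10^(-4)

(a) 2 (quadratic); (b) |e_{n+1}| ≈ 9.000e-05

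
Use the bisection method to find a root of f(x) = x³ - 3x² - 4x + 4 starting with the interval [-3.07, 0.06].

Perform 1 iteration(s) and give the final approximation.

f(x) = x³ - 3x² - 4x + 4
Initial interval: [-3.07, 0.06]

Iteration 1:
  c_1 = (-3.070000 + 0.060000)/2 = -1.505000
  f(c_1) = f(-1.505000) = -0.183938
  f(a) × f(c) ≥ 0, new interval: [-1.505000, 0.060000]

After 1 iteration(s), the approximation is c_1 = -1.505000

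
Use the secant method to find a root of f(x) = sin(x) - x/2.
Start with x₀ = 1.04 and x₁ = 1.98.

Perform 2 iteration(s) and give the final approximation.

f(x) = sin(x) - x/2
x₀ = 1.04, x₁ = 1.98

Secant formula: x_{n+1} = x_n - f(x_n)(x_n - x_{n-1})/(f(x_n) - f(x_{n-1}))

Iteration 1:
  f(1.040000) = 0.342404
  f(1.980000) = -0.072562
  x_2 = 1.980000 - (-0.072562)×(1.980000 - 1.040000)/(-0.072562 - 0.342404)
       = 1.815629
Iteration 2:
  f(1.980000) = -0.072562
  f(1.815629) = 0.062363
  x_3 = 1.815629 - 0.062363×(1.815629 - 1.980000)/(0.062363 - (-0.072562))
       = 1.891602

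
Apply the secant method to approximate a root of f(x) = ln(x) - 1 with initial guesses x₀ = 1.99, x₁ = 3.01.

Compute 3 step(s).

f(x) = ln(x) - 1
x₀ = 1.99, x₁ = 3.01

Secant formula: x_{n+1} = x_n - f(x_n)(x_n - x_{n-1})/(f(x_n) - f(x_{n-1}))

Iteration 1:
  f(1.990000) = -0.311865
  f(3.010000) = 0.101940
  x_2 = 3.010000 - 0.101940×(3.010000 - 1.990000)/(0.101940 - (-0.311865))
       = 2.758725
Iteration 2:
  f(3.010000) = 0.101940
  f(2.758725) = 0.014769
  x_3 = 2.758725 - 0.014769×(2.758725 - 3.010000)/(0.014769 - 0.101940)
       = 2.716154
Iteration 3:
  f(2.758725) = 0.014769
  f(2.716154) = -0.000783
  x_4 = 2.716154 - (-0.000783)×(2.716154 - 2.758725)/(-0.000783 - 0.014769)
       = 2.718298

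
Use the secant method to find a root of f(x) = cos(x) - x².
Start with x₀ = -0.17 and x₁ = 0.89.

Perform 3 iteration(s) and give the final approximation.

f(x) = cos(x) - x²
x₀ = -0.17, x₁ = 0.89

Secant formula: x_{n+1} = x_n - f(x_n)(x_n - x_{n-1})/(f(x_n) - f(x_{n-1}))

Iteration 1:
  f(-0.170000) = 0.956685
  f(0.890000) = -0.162688
  x_2 = 0.890000 - (-0.162688)×(0.890000 - (-0.170000))/(-0.162688 - 0.956685)
       = 0.735941
Iteration 2:
  f(0.890000) = -0.162688
  f(0.735941) = 0.199590
  x_3 = 0.735941 - 0.199590×(0.735941 - 0.890000)/(0.199590 - (-0.162688))
       = 0.820817
Iteration 3:
  f(0.735941) = 0.199590
  f(0.820817) = 0.007883
  x_4 = 0.820817 - 0.007883×(0.820817 - 0.735941)/(0.007883 - 0.199590)
       = 0.824307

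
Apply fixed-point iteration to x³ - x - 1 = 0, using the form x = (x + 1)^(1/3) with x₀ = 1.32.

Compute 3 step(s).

Equation: x³ - x - 1 = 0
Fixed-point form: x = (x + 1)^(1/3)
x₀ = 1.32

x_1 = g(1.320000) = 1.323821
x_2 = g(1.323821) = 1.324548
x_3 = g(1.324548) = 1.324686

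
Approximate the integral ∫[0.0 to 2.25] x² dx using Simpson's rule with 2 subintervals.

f(x) = x²
a = 0.0, b = 2.25, n = 2
h = (b - a)/n = 1.125000

Simpson's rule: (h/3)[f(x₀) + 4f(x₁) + 2f(x₂) + ... + f(xₙ)]

x_0 = 0.0000, f(x_0) = 0.000000, coefficient = 1
x_1 = 1.1250, f(x_1) = 1.265625, coefficient = 4
x_2 = 2.2500, f(x_2) = 5.062500, coefficient = 1

I ≈ (1.125000/3) × 10.125000 = 3.796875
Exact value: 3.796875
Error: 0.000000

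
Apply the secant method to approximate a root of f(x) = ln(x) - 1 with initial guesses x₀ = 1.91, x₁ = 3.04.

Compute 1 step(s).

f(x) = ln(x) - 1
x₀ = 1.91, x₁ = 3.04

Secant formula: x_{n+1} = x_n - f(x_n)(x_n - x_{n-1})/(f(x_n) - f(x_{n-1}))

Iteration 1:
  f(1.910000) = -0.352897
  f(3.040000) = 0.111858
  x_2 = 3.040000 - 0.111858×(3.040000 - 1.910000)/(0.111858 - (-0.352897))
       = 2.768030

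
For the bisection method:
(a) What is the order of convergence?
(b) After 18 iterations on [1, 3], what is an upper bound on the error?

(a) Bisection has linear (order 1) convergence; the error is halved each step.

(b) Error bound = (b-a)/2^n = (3 - 1)/2^{18}
    = 2/2^{18}

(a) 1 (linear); (b) error ≤ 7.63e-06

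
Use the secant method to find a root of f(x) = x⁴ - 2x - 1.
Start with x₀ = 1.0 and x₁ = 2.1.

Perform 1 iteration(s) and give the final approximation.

f(x) = x⁴ - 2x - 1
x₀ = 1.0, x₁ = 2.1

Secant formula: x_{n+1} = x_n - f(x_n)(x_n - x_{n-1})/(f(x_n) - f(x_{n-1}))

Iteration 1:
  f(1.000000) = -2.000000
  f(2.100000) = 14.248100
  x_2 = 2.100000 - 14.248100×(2.100000 - 1.000000)/(14.248100 - (-2.000000))
       = 1.135400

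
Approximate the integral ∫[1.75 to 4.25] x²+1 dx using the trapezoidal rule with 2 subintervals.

f(x) = x²+1
a = 1.75, b = 4.25, n = 2
h = (b - a)/n = 1.250000

Trapezoidal rule: (h/2)[f(x₀) + 2f(x₁) + 2f(x₂) + ... + f(xₙ)]

x_0 = 1.7500, f(x_0) = 4.062500, coefficient = 1
x_1 = 3.0000, f(x_1) = 10.000000, coefficient = 2
x_2 = 4.2500, f(x_2) = 19.062500, coefficient = 1

I ≈ (1.250000/2) × 43.125000 = 26.953125
Exact value: 26.302083
Error: 0.651042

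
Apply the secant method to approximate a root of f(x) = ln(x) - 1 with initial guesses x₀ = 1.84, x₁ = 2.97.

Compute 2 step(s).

f(x) = ln(x) - 1
x₀ = 1.84, x₁ = 2.97

Secant formula: x_{n+1} = x_n - f(x_n)(x_n - x_{n-1})/(f(x_n) - f(x_{n-1}))

Iteration 1:
  f(1.840000) = -0.390234
  f(2.970000) = 0.088562
  x_2 = 2.970000 - 0.088562×(2.970000 - 1.840000)/(0.088562 - (-0.390234))
       = 2.760986
Iteration 2:
  f(2.970000) = 0.088562
  f(2.760986) = 0.015588
  x_3 = 2.760986 - 0.015588×(2.760986 - 2.970000)/(0.015588 - 0.088562)
       = 2.716339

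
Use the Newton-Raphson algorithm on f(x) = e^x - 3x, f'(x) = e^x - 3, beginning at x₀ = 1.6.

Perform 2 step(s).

f(x) = e^x - 3x
f'(x) = e^x - 3
x₀ = 1.6

Newton-Raphson formula: x_{n+1} = x_n - f(x_n)/f'(x_n)

Iteration 1:
  f(1.600000) = 0.153032
  f'(1.600000) = 1.953032
  x_1 = 1.600000 - 0.153032/1.953032 = 1.521644
Iteration 2:
  f(1.521644) = 0.014816
  f'(1.521644) = 1.579747
  x_2 = 1.521644 - 0.014816/1.579747 = 1.512265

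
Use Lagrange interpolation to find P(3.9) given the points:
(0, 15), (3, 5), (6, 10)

Lagrange interpolation formula:
P(x) = Σ yᵢ × Lᵢ(x)
where Lᵢ(x) = Π_{j≠i} (x - xⱼ)/(xᵢ - xⱼ)

L_0(3.9) = (3.9 - 3)/(0 - 3) × (3.9 - 6)/(0 - 6) = -0.105000
L_1(3.9) = (3.9 - 0)/(3 - 0) × (3.9 - 6)/(3 - 6) = 0.910000
L_2(3.9) = (3.9 - 0)/(6 - 0) × (3.9 - 3)/(6 - 3) = 0.195000

P(3.9) = 15×L_0(3.9) + 5×L_1(3.9) + 10×L_2(3.9)
P(3.9) = 4.925000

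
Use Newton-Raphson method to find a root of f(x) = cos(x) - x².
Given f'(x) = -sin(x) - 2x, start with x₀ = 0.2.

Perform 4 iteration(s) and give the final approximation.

f(x) = cos(x) - x²
f'(x) = -sin(x) - 2x
x₀ = 0.2

Newton-Raphson formula: x_{n+1} = x_n - f(x_n)/f'(x_n)

Iteration 1:
  f(0.200000) = 0.940067
  f'(0.200000) = -0.598669
  x_1 = 0.200000 - 0.940067/(-0.598669) = 1.770260
Iteration 2:
  f(1.770260) = -3.331965
  f'(1.770260) = -4.520693
  x_2 = 1.770260 - (-3.331965)/(-4.520693) = 1.033213
Iteration 3:
  f(1.033213) = -0.555467
  f'(1.033213) = -2.925374
  x_3 = 1.033213 - (-0.555467)/(-2.925374) = 0.843334
Iteration 4:
  f(0.843334) = -0.046236
  f'(0.843334) = -2.433532
  x_4 = 0.843334 - (-0.046236)/(-2.433532) = 0.824335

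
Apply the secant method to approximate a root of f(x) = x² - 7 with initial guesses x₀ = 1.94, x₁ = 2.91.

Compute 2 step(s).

f(x) = x² - 7
x₀ = 1.94, x₁ = 2.91

Secant formula: x_{n+1} = x_n - f(x_n)(x_n - x_{n-1})/(f(x_n) - f(x_{n-1}))

Iteration 1:
  f(1.940000) = -3.236400
  f(2.910000) = 1.468100
  x_2 = 2.910000 - 1.468100×(2.910000 - 1.940000)/(1.468100 - (-3.236400))
       = 2.607299
Iteration 2:
  f(2.910000) = 1.468100
  f(2.607299) = -0.201992
  x_3 = 2.607299 - (-0.201992)×(2.607299 - 2.910000)/(-0.201992 - 1.468100)
       = 2.643910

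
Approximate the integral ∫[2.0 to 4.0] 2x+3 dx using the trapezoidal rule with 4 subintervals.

f(x) = 2x+3
a = 2.0, b = 4.0, n = 4
h = (b - a)/n = 0.500000

Trapezoidal rule: (h/2)[f(x₀) + 2f(x₁) + 2f(x₂) + ... + f(xₙ)]

x_0 = 2.0000, f(x_0) = 7.000000, coefficient = 1
x_1 = 2.5000, f(x_1) = 8.000000, coefficient = 2
x_2 = 3.0000, f(x_2) = 9.000000, coefficient = 2
x_3 = 3.5000, f(x_3) = 10.000000, coefficient = 2
x_4 = 4.0000, f(x_4) = 11.000000, coefficient = 1

I ≈ (0.500000/2) × 72.000000 = 18.000000
Exact value: 18.000000
Error: 0.000000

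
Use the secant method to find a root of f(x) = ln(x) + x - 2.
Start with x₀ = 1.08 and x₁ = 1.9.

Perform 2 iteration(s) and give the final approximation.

f(x) = ln(x) + x - 2
x₀ = 1.08, x₁ = 1.9

Secant formula: x_{n+1} = x_n - f(x_n)(x_n - x_{n-1})/(f(x_n) - f(x_{n-1}))

Iteration 1:
  f(1.080000) = -0.843039
  f(1.900000) = 0.541854
  x_2 = 1.900000 - 0.541854×(1.900000 - 1.080000)/(0.541854 - (-0.843039))
       = 1.579166
Iteration 2:
  f(1.900000) = 0.541854
  f(1.579166) = 0.036063
  x_3 = 1.579166 - 0.036063×(1.579166 - 1.900000)/(0.036063 - 0.541854)
       = 1.556291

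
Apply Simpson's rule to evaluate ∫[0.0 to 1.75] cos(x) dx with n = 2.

f(x) = cos(x)
a = 0.0, b = 1.75, n = 2
h = (b - a)/n = 0.875000

Simpson's rule: (h/3)[f(x₀) + 4f(x₁) + 2f(x₂) + ... + f(xₙ)]

x_0 = 0.0000, f(x_0) = 1.000000, coefficient = 1
x_1 = 0.8750, f(x_1) = 0.640997, coefficient = 4
x_2 = 1.7500, f(x_2) = -0.178246, coefficient = 1

I ≈ (0.875000/3) × 3.385741 = 0.987508
Exact value: 0.983986
Error: 0.003522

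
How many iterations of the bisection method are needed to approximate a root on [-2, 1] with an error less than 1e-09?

We need (b-a)/2^n ≤ 1e-09
(1 - (-2))/2^n ≤ 1e-09
3/2^n ≤ 1e-09
2^n ≥ 3000000000
n ≥ log₂(3000000000) = 31.48
n ≥ 32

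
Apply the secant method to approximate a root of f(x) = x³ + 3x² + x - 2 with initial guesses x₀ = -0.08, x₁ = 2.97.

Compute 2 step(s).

f(x) = x³ + 3x² + x - 2
x₀ = -0.08, x₁ = 2.97

Secant formula: x_{n+1} = x_n - f(x_n)(x_n - x_{n-1})/(f(x_n) - f(x_{n-1}))

Iteration 1:
  f(-0.080000) = -2.061312
  f(2.970000) = 53.630773
  x_2 = 2.970000 - 53.630773×(2.970000 - (-0.080000))/(53.630773 - (-2.061312))
       = 0.032889
Iteration 2:
  f(2.970000) = 53.630773
  f(0.032889) = -1.963831
  x_3 = 0.032889 - (-1.963831)×(0.032889 - 2.970000)/(-1.963831 - 53.630773)
       = 0.136639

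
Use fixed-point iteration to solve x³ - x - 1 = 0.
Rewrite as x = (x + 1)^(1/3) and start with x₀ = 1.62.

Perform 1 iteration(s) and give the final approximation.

Equation: x³ - x - 1 = 0
Fixed-point form: x = (x + 1)^(1/3)
x₀ = 1.62

x_1 = g(1.620000) = 1.378586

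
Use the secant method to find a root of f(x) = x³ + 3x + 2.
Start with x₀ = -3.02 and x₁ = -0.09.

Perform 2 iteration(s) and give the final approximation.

f(x) = x³ + 3x + 2
x₀ = -3.02, x₁ = -0.09

Secant formula: x_{n+1} = x_n - f(x_n)(x_n - x_{n-1})/(f(x_n) - f(x_{n-1}))

Iteration 1:
  f(-3.020000) = -34.603608
  f(-0.090000) = 1.729271
  x_2 = -0.090000 - 1.729271×(-0.090000 - (-3.020000))/(1.729271 - (-34.603608))
       = -0.229454
Iteration 2:
  f(-0.090000) = 1.729271
  f(-0.229454) = 1.299558
  x_3 = -0.229454 - 1.299558×(-0.229454 - (-0.090000))/(1.299558 - 1.729271)
       = -0.651197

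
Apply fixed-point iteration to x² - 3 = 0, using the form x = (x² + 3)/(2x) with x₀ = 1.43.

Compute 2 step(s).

Equation: x² - 3 = 0
Fixed-point form: x = (x² + 3)/(2x)
x₀ = 1.43

x_1 = g(1.430000) = 1.763951
x_2 = g(1.763951) = 1.732339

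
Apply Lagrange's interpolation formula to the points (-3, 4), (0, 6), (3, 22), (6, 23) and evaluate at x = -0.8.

Lagrange interpolation formula:
P(x) = Σ yᵢ × Lᵢ(x)
where Lᵢ(x) = Π_{j≠i} (x - xⱼ)/(xᵢ - xⱼ)

L_0(-0.8) = (-0.8 - 0)/(-3 - 0) × (-0.8 - 3)/(-3 - 3) × (-0.8 - 6)/(-3 - 6) = 0.127605
L_1(-0.8) = (-0.8 - (-3))/(0 - (-3)) × (-0.8 - 3)/(0 - 3) × (-0.8 - 6)/(0 - 6) = 1.052741
L_2(-0.8) = (-0.8 - (-3))/(3 - (-3)) × (-0.8 - 0)/(3 - 0) × (-0.8 - 6)/(3 - 6) = -0.221630
L_3(-0.8) = (-0.8 - (-3))/(6 - (-3)) × (-0.8 - 0)/(6 - 0) × (-0.8 - 3)/(6 - 3) = 0.041284

P(-0.8) = 4×L_0(-0.8) + 6×L_1(-0.8) + 22×L_2(-0.8) + 23×L_3(-0.8)
P(-0.8) = 2.900543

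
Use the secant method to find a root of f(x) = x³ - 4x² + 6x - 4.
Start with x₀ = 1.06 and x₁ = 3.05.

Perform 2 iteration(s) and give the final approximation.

f(x) = x³ - 4x² + 6x - 4
x₀ = 1.06, x₁ = 3.05

Secant formula: x_{n+1} = x_n - f(x_n)(x_n - x_{n-1})/(f(x_n) - f(x_{n-1}))

Iteration 1:
  f(1.060000) = -0.943384
  f(3.050000) = 5.462625
  x_2 = 3.050000 - 5.462625×(3.050000 - 1.060000)/(5.462625 - (-0.943384))
       = 1.353058
Iteration 2:
  f(3.050000) = 5.462625
  f(1.353058) = -0.727583
  x_3 = 1.353058 - (-0.727583)×(1.353058 - 3.050000)/(-0.727583 - 5.462625)
       = 1.552513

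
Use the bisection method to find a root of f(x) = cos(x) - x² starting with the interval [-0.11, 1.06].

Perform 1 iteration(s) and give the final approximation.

f(x) = cos(x) - x²
Initial interval: [-0.11, 1.06]

Iteration 1:
  c_1 = (-0.110000 + 1.060000)/2 = 0.475000
  f(c_1) = f(0.475000) = 0.663668
  f(a) × f(c) ≥ 0, new interval: [0.475000, 1.060000]

After 1 iteration(s), the approximation is c_1 = 0.475000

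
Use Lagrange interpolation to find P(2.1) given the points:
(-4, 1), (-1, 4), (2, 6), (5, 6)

Lagrange interpolation formula:
P(x) = Σ yᵢ × Lᵢ(x)
where Lᵢ(x) = Π_{j≠i} (x - xⱼ)/(xᵢ - xⱼ)

L_0(2.1) = (2.1 - (-1))/(-4 - (-1)) × (2.1 - 2)/(-4 - 2) × (2.1 - 5)/(-4 - 5) = 0.005549
L_1(2.1) = (2.1 - (-4))/(-1 - (-4)) × (2.1 - 2)/(-1 - 2) × (2.1 - 5)/(-1 - 5) = -0.032759
L_2(2.1) = (2.1 - (-4))/(2 - (-4)) × (2.1 - (-1))/(2 - (-1)) × (2.1 - 5)/(2 - 5) = 1.015537
L_3(2.1) = (2.1 - (-4))/(5 - (-4)) × (2.1 - (-1))/(5 - (-1)) × (2.1 - 2)/(5 - 2) = 0.011673

P(2.1) = 1×L_0(2.1) + 4×L_1(2.1) + 6×L_2(2.1) + 6×L_3(2.1)
P(2.1) = 6.037772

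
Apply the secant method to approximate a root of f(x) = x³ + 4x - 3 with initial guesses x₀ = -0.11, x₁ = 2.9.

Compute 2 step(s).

f(x) = x³ + 4x - 3
x₀ = -0.11, x₁ = 2.9

Secant formula: x_{n+1} = x_n - f(x_n)(x_n - x_{n-1})/(f(x_n) - f(x_{n-1}))

Iteration 1:
  f(-0.110000) = -3.441331
  f(2.900000) = 32.989000
  x_2 = 2.900000 - 32.989000×(2.900000 - (-0.110000))/(32.989000 - (-3.441331))
       = 0.174335
Iteration 2:
  f(2.900000) = 32.989000
  f(0.174335) = -2.297363
  x_3 = 0.174335 - (-2.297363)×(0.174335 - 2.900000)/(-2.297363 - 32.989000)
       = 0.351793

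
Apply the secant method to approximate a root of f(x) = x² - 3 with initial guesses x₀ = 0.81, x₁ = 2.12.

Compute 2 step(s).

f(x) = x² - 3
x₀ = 0.81, x₁ = 2.12

Secant formula: x_{n+1} = x_n - f(x_n)(x_n - x_{n-1})/(f(x_n) - f(x_{n-1}))

Iteration 1:
  f(0.810000) = -2.343900
  f(2.120000) = 1.494400
  x_2 = 2.120000 - 1.494400×(2.120000 - 0.810000)/(1.494400 - (-2.343900))
       = 1.609966
Iteration 2:
  f(2.120000) = 1.494400
  f(1.609966) = -0.408010
  x_3 = 1.609966 - (-0.408010)×(1.609966 - 2.120000)/(-0.408010 - 1.494400)
       = 1.719353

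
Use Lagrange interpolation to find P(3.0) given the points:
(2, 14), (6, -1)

Lagrange interpolation formula:
P(x) = Σ yᵢ × Lᵢ(x)
where Lᵢ(x) = Π_{j≠i} (x - xⱼ)/(xᵢ - xⱼ)

L_0(3.0) = (3.0 - 6)/(2 - 6) = 0.750000
L_1(3.0) = (3.0 - 2)/(6 - 2) = 0.250000

P(3.0) = 14×L_0(3.0) + (-1)×L_1(3.0)
P(3.0) = 10.250000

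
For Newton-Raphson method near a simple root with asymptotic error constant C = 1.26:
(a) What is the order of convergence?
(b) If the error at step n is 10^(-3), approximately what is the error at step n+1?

(a) Newton-Raphson has quadratic (order 2) convergence near simple roots.
    This means |e_{n+1}| ≈ C|e_n|².

(b) With |e_n| = 10^(-3) and C = 1.26:
    |e_{n+1}| ≈ 1.26 × (10^(-3))² = 1.26 × 10^(-6)

(a) 2 (quadratic); (b) |e_{n+1}| ≈ 1.260e-06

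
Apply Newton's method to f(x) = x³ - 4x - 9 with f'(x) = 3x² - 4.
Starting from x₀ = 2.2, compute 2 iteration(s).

f(x) = x³ - 4x - 9
f'(x) = 3x² - 4
x₀ = 2.2

Newton-Raphson formula: x_{n+1} = x_n - f(x_n)/f'(x_n)

Iteration 1:
  f(2.200000) = -7.152000
  f'(2.200000) = 10.520000
  x_1 = 2.200000 - (-7.152000)/10.520000 = 2.879848
Iteration 2:
  f(2.879848) = 3.364696
  f'(2.879848) = 20.880572
  x_2 = 2.879848 - 3.364696/20.880572 = 2.718708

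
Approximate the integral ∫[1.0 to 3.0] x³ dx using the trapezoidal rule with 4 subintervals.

f(x) = x³
a = 1.0, b = 3.0, n = 4
h = (b - a)/n = 0.500000

Trapezoidal rule: (h/2)[f(x₀) + 2f(x₁) + 2f(x₂) + ... + f(xₙ)]

x_0 = 1.0000, f(x_0) = 1.000000, coefficient = 1
x_1 = 1.5000, f(x_1) = 3.375000, coefficient = 2
x_2 = 2.0000, f(x_2) = 8.000000, coefficient = 2
x_3 = 2.5000, f(x_3) = 15.625000, coefficient = 2
x_4 = 3.0000, f(x_4) = 27.000000, coefficient = 1

I ≈ (0.500000/2) × 82.000000 = 20.500000
Exact value: 20.000000
Error: 0.500000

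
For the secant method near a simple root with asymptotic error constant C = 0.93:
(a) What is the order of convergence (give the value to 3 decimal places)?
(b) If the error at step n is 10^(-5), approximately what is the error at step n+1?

(a) Secant method has superlinear convergence with order φ = (1+√5)/2 ≈ 1.618.
    This means |e_{n+1}| ≈ C|e_n|^1.618.

(b) With |e_n| = 10^(-5) and C = 0.93:
    |e_{n+1}| ≈ 0.93 × (10^(-5))^1.618 = 0.93 × 10^(-8.09)

(a) ≈ 1.618 (golden ratio); (b) |e_{n+1}| ≈ 7.556e-09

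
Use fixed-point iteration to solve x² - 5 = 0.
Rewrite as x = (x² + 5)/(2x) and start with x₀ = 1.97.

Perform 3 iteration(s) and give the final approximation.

Equation: x² - 5 = 0
Fixed-point form: x = (x² + 5)/(2x)
x₀ = 1.97

x_1 = g(1.970000) = 2.254036
x_2 = g(2.254036) = 2.236140
x_3 = g(2.236140) = 2.236068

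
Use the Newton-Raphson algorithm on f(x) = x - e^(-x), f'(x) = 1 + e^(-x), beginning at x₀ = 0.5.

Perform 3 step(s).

f(x) = x - e^(-x)
f'(x) = 1 + e^(-x)
x₀ = 0.5

Newton-Raphson formula: x_{n+1} = x_n - f(x_n)/f'(x_n)

Iteration 1:
  f(0.500000) = -0.106531
  f'(0.500000) = 1.606531
  x_1 = 0.500000 - (-0.106531)/1.606531 = 0.566311
Iteration 2:
  f(0.566311) = -0.001305
  f'(0.566311) = 1.567616
  x_2 = 0.566311 - (-0.001305)/1.567616 = 0.567143
Iteration 3:
  f(0.567143) = 0.000000
  f'(0.567143) = 1.567143
  x_3 = 0.567143 - 0.000000/1.567143 = 0.567143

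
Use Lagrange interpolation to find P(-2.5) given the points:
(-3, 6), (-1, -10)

Lagrange interpolation formula:
P(x) = Σ yᵢ × Lᵢ(x)
where Lᵢ(x) = Π_{j≠i} (x - xⱼ)/(xᵢ - xⱼ)

L_0(-2.5) = (-2.5 - (-1))/(-3 - (-1)) = 0.750000
L_1(-2.5) = (-2.5 - (-3))/(-1 - (-3)) = 0.250000

P(-2.5) = 6×L_0(-2.5) + (-10)×L_1(-2.5)
P(-2.5) = 2.000000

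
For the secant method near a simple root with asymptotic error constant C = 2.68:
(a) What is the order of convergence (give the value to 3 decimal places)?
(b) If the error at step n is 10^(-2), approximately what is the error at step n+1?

(a) Secant method has superlinear convergence with order φ = (1+√5)/2 ≈ 1.618.
    This means |e_{n+1}| ≈ C|e_n|^1.618.

(b) With |e_n| = 10^(-2) and C = 2.68:
    |e_{n+1}| ≈ 2.68 × (10^(-2))^1.618 = 2.68 × 10^(-3.24)

(a) ≈ 1.618 (golden ratio); (b) |e_{n+1}| ≈ 1.556e-03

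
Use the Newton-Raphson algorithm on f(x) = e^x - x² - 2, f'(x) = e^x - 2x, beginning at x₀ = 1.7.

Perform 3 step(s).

f(x) = e^x - x² - 2
f'(x) = e^x - 2x
x₀ = 1.7

Newton-Raphson formula: x_{n+1} = x_n - f(x_n)/f'(x_n)

Iteration 1:
  f(1.700000) = 0.583947
  f'(1.700000) = 2.073947
  x_1 = 1.700000 - 0.583947/2.073947 = 1.418437
Iteration 2:
  f(1.418437) = 0.118695
  f'(1.418437) = 1.293785
  x_2 = 1.418437 - 0.118695/1.293785 = 1.326694
Iteration 3:
  f(1.326694) = 0.008447
  f'(1.326694) = 1.115176
  x_3 = 1.326694 - 0.008447/1.115176 = 1.319119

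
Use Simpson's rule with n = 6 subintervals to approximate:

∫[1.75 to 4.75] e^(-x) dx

f(x) = e^(-x)
a = 1.75, b = 4.75, n = 6
h = (b - a)/n = 0.500000

Simpson's rule: (h/3)[f(x₀) + 4f(x₁) + 2f(x₂) + ... + f(xₙ)]

x_0 = 1.7500, f(x_0) = 0.173774, coefficient = 1
x_1 = 2.2500, f(x_1) = 0.105399, coefficient = 4
x_2 = 2.7500, f(x_2) = 0.063928, coefficient = 2
x_3 = 3.2500, f(x_3) = 0.038774, coefficient = 4
x_4 = 3.7500, f(x_4) = 0.023518, coefficient = 2
x_5 = 4.2500, f(x_5) = 0.014264, coefficient = 4
x_6 = 4.7500, f(x_6) = 0.008652, coefficient = 1

I ≈ (0.500000/3) × 0.991068 = 0.165178
Exact value: 0.165122
Error: 0.000056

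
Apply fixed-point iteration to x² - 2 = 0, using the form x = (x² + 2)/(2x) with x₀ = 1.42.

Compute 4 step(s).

Equation: x² - 2 = 0
Fixed-point form: x = (x² + 2)/(2x)
x₀ = 1.42

x_1 = g(1.420000) = 1.414225
x_2 = g(1.414225) = 1.414214
x_3 = g(1.414214) = 1.414214
x_4 = g(1.414214) = 1.414214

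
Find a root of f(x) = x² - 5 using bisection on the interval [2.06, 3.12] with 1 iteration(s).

f(x) = x² - 5
Initial interval: [2.06, 3.12]

Iteration 1:
  c_1 = (2.060000 + 3.120000)/2 = 2.590000
  f(c_1) = f(2.590000) = 1.708100
  f(a) × f(c) < 0, new interval: [2.060000, 2.590000]

After 1 iteration(s), the approximation is c_1 = 2.590000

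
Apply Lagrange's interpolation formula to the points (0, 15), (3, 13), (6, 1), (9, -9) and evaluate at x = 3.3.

Lagrange interpolation formula:
P(x) = Σ yᵢ × Lᵢ(x)
where Lᵢ(x) = Π_{j≠i} (x - xⱼ)/(xᵢ - xⱼ)

L_0(3.3) = (3.3 - 3)/(0 - 3) × (3.3 - 6)/(0 - 6) × (3.3 - 9)/(0 - 9) = -0.028500
L_1(3.3) = (3.3 - 0)/(3 - 0) × (3.3 - 6)/(3 - 6) × (3.3 - 9)/(3 - 9) = 0.940500
L_2(3.3) = (3.3 - 0)/(6 - 0) × (3.3 - 3)/(6 - 3) × (3.3 - 9)/(6 - 9) = 0.104500
L_3(3.3) = (3.3 - 0)/(9 - 0) × (3.3 - 3)/(9 - 3) × (3.3 - 6)/(9 - 6) = -0.016500

P(3.3) = 15×L_0(3.3) + 13×L_1(3.3) + 1×L_2(3.3) + (-9)×L_3(3.3)
P(3.3) = 12.052000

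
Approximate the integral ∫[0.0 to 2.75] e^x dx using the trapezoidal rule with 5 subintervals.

f(x) = e^x
a = 0.0, b = 2.75, n = 5
h = (b - a)/n = 0.550000

Trapezoidal rule: (h/2)[f(x₀) + 2f(x₁) + 2f(x₂) + ... + f(xₙ)]

x_0 = 0.0000, f(x_0) = 1.000000, coefficient = 1
x_1 = 0.5500, f(x_1) = 1.733253, coefficient = 2
x_2 = 1.1000, f(x_2) = 3.004166, coefficient = 2
x_3 = 1.6500, f(x_3) = 5.206980, coefficient = 2
x_4 = 2.2000, f(x_4) = 9.025013, coefficient = 2
x_5 = 2.7500, f(x_5) = 15.642632, coefficient = 1

I ≈ (0.550000/2) × 54.581457 = 15.009901
Exact value: 14.642632
Error: 0.367269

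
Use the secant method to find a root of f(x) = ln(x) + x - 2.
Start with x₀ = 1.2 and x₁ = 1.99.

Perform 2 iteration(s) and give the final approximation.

f(x) = ln(x) + x - 2
x₀ = 1.2, x₁ = 1.99

Secant formula: x_{n+1} = x_n - f(x_n)(x_n - x_{n-1})/(f(x_n) - f(x_{n-1}))

Iteration 1:
  f(1.200000) = -0.617678
  f(1.990000) = 0.678135
  x_2 = 1.990000 - 0.678135×(1.990000 - 1.200000)/(0.678135 - (-0.617678))
       = 1.576571
Iteration 2:
  f(1.990000) = 0.678135
  f(1.576571) = 0.031824
  x_3 = 1.576571 - 0.031824×(1.576571 - 1.990000)/(0.031824 - 0.678135)
       = 1.556214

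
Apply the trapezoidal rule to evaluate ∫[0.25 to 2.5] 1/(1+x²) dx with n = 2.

f(x) = 1/(1+x²)
a = 0.25, b = 2.5, n = 2
h = (b - a)/n = 1.125000

Trapezoidal rule: (h/2)[f(x₀) + 2f(x₁) + 2f(x₂) + ... + f(xₙ)]

x_0 = 0.2500, f(x_0) = 0.941176, coefficient = 1
x_1 = 1.3750, f(x_1) = 0.345946, coefficient = 2
x_2 = 2.5000, f(x_2) = 0.137931, coefficient = 1

I ≈ (1.125000/2) × 1.770999 = 0.996187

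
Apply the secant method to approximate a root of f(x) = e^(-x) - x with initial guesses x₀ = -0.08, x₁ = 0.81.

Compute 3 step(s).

f(x) = e^(-x) - x
x₀ = -0.08, x₁ = 0.81

Secant formula: x_{n+1} = x_n - f(x_n)(x_n - x_{n-1})/(f(x_n) - f(x_{n-1}))

Iteration 1:
  f(-0.080000) = 1.163287
  f(0.810000) = -0.365142
  x_2 = 0.810000 - (-0.365142)×(0.810000 - (-0.080000))/(-0.365142 - 1.163287)
       = 0.597379
Iteration 2:
  f(0.810000) = -0.365142
  f(0.597379) = -0.047127
  x_3 = 0.597379 - (-0.047127)×(0.597379 - 0.810000)/(-0.047127 - (-0.365142))
       = 0.565870
Iteration 3:
  f(0.597379) = -0.047127
  f(0.565870) = 0.001995
  x_4 = 0.565870 - 0.001995×(0.565870 - 0.597379)/(0.001995 - (-0.047127))
       = 0.567150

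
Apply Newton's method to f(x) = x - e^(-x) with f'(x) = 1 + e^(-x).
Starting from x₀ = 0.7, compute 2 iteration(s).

f(x) = x - e^(-x)
f'(x) = 1 + e^(-x)
x₀ = 0.7

Newton-Raphson formula: x_{n+1} = x_n - f(x_n)/f'(x_n)

Iteration 1:
  f(0.700000) = 0.203415
  f'(0.700000) = 1.496585
  x_1 = 0.700000 - 0.203415/1.496585 = 0.564081
Iteration 2:
  f(0.564081) = -0.004802
  f'(0.564081) = 1.568883
  x_2 = 0.564081 - (-0.004802)/1.568883 = 0.567142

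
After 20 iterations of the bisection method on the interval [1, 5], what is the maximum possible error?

Bisection error bound: |error| ≤ (b-a)/2^n
|error| ≤ (5 - 1)/2^20 = 4/2^20
|error| ≤ 0.0000038147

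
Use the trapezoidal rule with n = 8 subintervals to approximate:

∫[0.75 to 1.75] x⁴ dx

f(x) = x⁴
a = 0.75, b = 1.75, n = 8
h = (b - a)/n = 0.125000

Trapezoidal rule: (h/2)[f(x₀) + 2f(x₁) + 2f(x₂) + ... + f(xₙ)]

x_0 = 0.7500, f(x_0) = 0.316406, coefficient = 1
x_1 = 0.8750, f(x_1) = 0.586182, coefficient = 2
x_2 = 1.0000, f(x_2) = 1.000000, coefficient = 2
x_3 = 1.1250, f(x_3) = 1.601807, coefficient = 2
x_4 = 1.2500, f(x_4) = 2.441406, coefficient = 2
x_5 = 1.3750, f(x_5) = 3.574463, coefficient = 2
x_6 = 1.5000, f(x_6) = 5.062500, coefficient = 2
x_7 = 1.6250, f(x_7) = 6.972900, coefficient = 2
x_8 = 1.7500, f(x_8) = 9.378906, coefficient = 1

I ≈ (0.125000/2) × 52.173828 = 3.260864
Exact value: 3.235156
Error: 0.025708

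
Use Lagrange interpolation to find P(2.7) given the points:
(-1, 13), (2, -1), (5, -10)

Lagrange interpolation formula:
P(x) = Σ yᵢ × Lᵢ(x)
where Lᵢ(x) = Π_{j≠i} (x - xⱼ)/(xᵢ - xⱼ)

L_0(2.7) = (2.7 - 2)/(-1 - 2) × (2.7 - 5)/(-1 - 5) = -0.089444
L_1(2.7) = (2.7 - (-1))/(2 - (-1)) × (2.7 - 5)/(2 - 5) = 0.945556
L_2(2.7) = (2.7 - (-1))/(5 - (-1)) × (2.7 - 2)/(5 - 2) = 0.143889

P(2.7) = 13×L_0(2.7) + (-1)×L_1(2.7) + (-10)×L_2(2.7)
P(2.7) = -3.547222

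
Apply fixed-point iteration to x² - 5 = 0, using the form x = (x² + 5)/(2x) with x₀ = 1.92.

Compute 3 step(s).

Equation: x² - 5 = 0
Fixed-point form: x = (x² + 5)/(2x)
x₀ = 1.92

x_1 = g(1.920000) = 2.262083
x_2 = g(2.262083) = 2.236218
x_3 = g(2.236218) = 2.236068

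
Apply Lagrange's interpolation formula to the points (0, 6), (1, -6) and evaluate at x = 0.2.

Lagrange interpolation formula:
P(x) = Σ yᵢ × Lᵢ(x)
where Lᵢ(x) = Π_{j≠i} (x - xⱼ)/(xᵢ - xⱼ)

L_0(0.2) = (0.2 - 1)/(0 - 1) = 0.800000
L_1(0.2) = (0.2 - 0)/(1 - 0) = 0.200000

P(0.2) = 6×L_0(0.2) + (-6)×L_1(0.2)
P(0.2) = 3.600000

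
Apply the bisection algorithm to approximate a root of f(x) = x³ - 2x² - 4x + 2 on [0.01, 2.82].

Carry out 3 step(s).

f(x) = x³ - 2x² - 4x + 2
Initial interval: [0.01, 2.82]

Iteration 1:
  c_1 = (0.010000 + 2.820000)/2 = 1.415000
  f(c_1) = f(1.415000) = -4.831302
  f(a) × f(c) < 0, new interval: [0.010000, 1.415000]
Iteration 2:
  c_2 = (0.010000 + 1.415000)/2 = 0.712500
  f(c_2) = f(0.712500) = -1.503607
  f(a) × f(c) < 0, new interval: [0.010000, 0.712500]
Iteration 3:
  c_3 = (0.010000 + 0.712500)/2 = 0.361250
  f(c_3) = f(0.361250) = 0.341141
  f(a) × f(c) ≥ 0, new interval: [0.361250, 0.712500]

After 3 iteration(s), the approximation is c_3 = 0.361250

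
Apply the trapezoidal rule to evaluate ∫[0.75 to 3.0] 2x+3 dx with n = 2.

f(x) = 2x+3
a = 0.75, b = 3.0, n = 2
h = (b - a)/n = 1.125000

Trapezoidal rule: (h/2)[f(x₀) + 2f(x₁) + 2f(x₂) + ... + f(xₙ)]

x_0 = 0.7500, f(x_0) = 4.500000, coefficient = 1
x_1 = 1.8750, f(x_1) = 6.750000, coefficient = 2
x_2 = 3.0000, f(x_2) = 9.000000, coefficient = 1

I ≈ (1.125000/2) × 27.000000 = 15.187500
Exact value: 15.187500
Error: 0.000000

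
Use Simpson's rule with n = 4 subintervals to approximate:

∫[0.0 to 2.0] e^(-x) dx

f(x) = e^(-x)
a = 0.0, b = 2.0, n = 4
h = (b - a)/n = 0.500000

Simpson's rule: (h/3)[f(x₀) + 4f(x₁) + 2f(x₂) + ... + f(xₙ)]

x_0 = 0.0000, f(x_0) = 1.000000, coefficient = 1
x_1 = 0.5000, f(x_1) = 0.606531, coefficient = 4
x_2 = 1.0000, f(x_2) = 0.367879, coefficient = 2
x_3 = 1.5000, f(x_3) = 0.223130, coefficient = 4
x_4 = 2.0000, f(x_4) = 0.135335, coefficient = 1

I ≈ (0.500000/3) × 5.189737 = 0.864956
Exact value: 0.864665
Error: 0.000292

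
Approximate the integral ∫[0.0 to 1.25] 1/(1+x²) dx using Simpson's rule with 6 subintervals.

f(x) = 1/(1+x²)
a = 0.0, b = 1.25, n = 6
h = (b - a)/n = 0.208333

Simpson's rule: (h/3)[f(x₀) + 4f(x₁) + 2f(x₂) + ... + f(xₙ)]

x_0 = 0.0000, f(x_0) = 1.000000, coefficient = 1
x_1 = 0.2083, f(x_1) = 0.958403, coefficient = 4
x_2 = 0.4167, f(x_2) = 0.852071, coefficient = 2
x_3 = 0.6250, f(x_3) = 0.719101, coefficient = 4
x_4 = 0.8333, f(x_4) = 0.590164, coefficient = 2
x_5 = 1.0417, f(x_5) = 0.479600, coefficient = 4
x_6 = 1.2500, f(x_6) = 0.390244, coefficient = 1

I ≈ (0.208333/3) × 12.903130 = 0.896051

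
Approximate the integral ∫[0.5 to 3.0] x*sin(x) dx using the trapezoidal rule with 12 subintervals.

f(x) = x*sin(x)
a = 0.5, b = 3.0, n = 12
h = (b - a)/n = 0.208333

Trapezoidal rule: (h/2)[f(x₀) + 2f(x₁) + 2f(x₂) + ... + f(xₙ)]

x_0 = 0.5000, f(x_0) = 0.239713, coefficient = 1
x_1 = 0.7083, f(x_1) = 0.460820, coefficient = 2
x_2 = 0.9167, f(x_2) = 0.727446, coefficient = 2
x_3 = 1.1250, f(x_3) = 1.015051, coefficient = 2
x_4 = 1.3333, f(x_4) = 1.295917, coefficient = 2
x_5 = 1.5417, f(x_5) = 1.541013, coefficient = 2
x_6 = 1.7500, f(x_6) = 1.721975, coefficient = 2
x_7 = 1.9583, f(x_7) = 1.813109, coefficient = 2
x_8 = 2.1667, f(x_8) = 1.793264, coefficient = 2
x_9 = 2.3750, f(x_9) = 1.647502, coefficient = 2
x_10 = 2.5833, f(x_10) = 1.368419, coefficient = 2
x_11 = 2.7917, f(x_11) = 0.957062, coefficient = 2
x_12 = 3.0000, f(x_12) = 0.423360, coefficient = 1

I ≈ (0.208333/2) × 29.346229 = 3.056899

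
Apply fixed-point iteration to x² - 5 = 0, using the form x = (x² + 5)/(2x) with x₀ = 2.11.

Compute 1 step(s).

Equation: x² - 5 = 0
Fixed-point form: x = (x² + 5)/(2x)
x₀ = 2.11

x_1 = g(2.110000) = 2.239834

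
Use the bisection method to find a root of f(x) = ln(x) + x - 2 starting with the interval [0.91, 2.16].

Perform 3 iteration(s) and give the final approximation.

f(x) = ln(x) + x - 2
Initial interval: [0.91, 2.16]

Iteration 1:
  c_1 = (0.910000 + 2.160000)/2 = 1.535000
  f(c_1) = f(1.535000) = -0.036470
  f(a) × f(c) ≥ 0, new interval: [1.535000, 2.160000]
Iteration 2:
  c_2 = (1.535000 + 2.160000)/2 = 1.847500
  f(c_2) = f(1.847500) = 0.461333
  f(a) × f(c) < 0, new interval: [1.535000, 1.847500]
Iteration 3:
  c_3 = (1.535000 + 1.847500)/2 = 1.691250
  f(c_3) = f(1.691250) = 0.216718
  f(a) × f(c) < 0, new interval: [1.535000, 1.691250]

After 3 iteration(s), the approximation is c_3 = 1.691250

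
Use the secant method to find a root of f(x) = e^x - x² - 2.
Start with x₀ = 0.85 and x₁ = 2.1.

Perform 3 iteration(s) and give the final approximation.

f(x) = e^x - x² - 2
x₀ = 0.85, x₁ = 2.1

Secant formula: x_{n+1} = x_n - f(x_n)(x_n - x_{n-1})/(f(x_n) - f(x_{n-1}))

Iteration 1:
  f(0.850000) = -0.382853
  f(2.100000) = 1.756170
  x_2 = 2.100000 - 1.756170×(2.100000 - 0.850000)/(1.756170 - (-0.382853))
       = 1.073731
Iteration 2:
  f(2.100000) = 1.756170
  f(1.073731) = -0.226621
  x_3 = 1.073731 - (-0.226621)×(1.073731 - 2.100000)/(-0.226621 - 1.756170)
       = 1.191028
Iteration 3:
  f(1.073731) = -0.226621
  f(1.191028) = -0.128086
  x_4 = 1.191028 - (-0.128086)×(1.191028 - 1.073731)/(-0.128086 - (-0.226621))
       = 1.343502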